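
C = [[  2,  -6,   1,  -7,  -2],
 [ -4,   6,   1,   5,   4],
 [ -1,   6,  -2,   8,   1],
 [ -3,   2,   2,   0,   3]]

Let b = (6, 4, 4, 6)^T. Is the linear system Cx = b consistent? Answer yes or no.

Row reduce the augmented matrix [C | b].
R2 ← R2 + (2)·R1: [0, -6, 3, -9, 0, 16]
R3 ← R3 + (1/2)·R1: [0, 3, -3/2, 9/2, 0, 7]
R4 ← R4 + (3/2)·R1: [0, -7, 7/2, -21/2, 0, 15]
R3 ← R3 + (1/2)·R2: [0, 0, 0, 0, 0, 15]
R4 ← R4 − (7/6)·R2: [0, 0, 0, 0, 0, -11/3]
R4 ← R4 + (11/45)·R3: [0, 0, 0, 0, 0, 0]
The echelon form has 3 nonzero rows; the last pivot sits in the augmented column, so rank(C) = 2 but rank([C|b]) = 3.
Since the ranks differ, the system is inconsistent.

no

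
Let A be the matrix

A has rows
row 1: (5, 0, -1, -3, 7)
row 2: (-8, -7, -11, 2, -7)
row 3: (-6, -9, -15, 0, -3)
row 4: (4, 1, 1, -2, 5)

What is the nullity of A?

3

Row reduce to echelon form.
R2 ← R2 + (8/5)·R1: [0, -7, -63/5, -14/5, 21/5]
R3 ← R3 + (6/5)·R1: [0, -9, -81/5, -18/5, 27/5]
R4 ← R4 − (4/5)·R1: [0, 1, 9/5, 2/5, -3/5]
R3 ← R3 − (9/7)·R2: [0, 0, 0, 0, 0]
R4 ← R4 + (1/7)·R2: [0, 0, 0, 0, 0]
2 nonzero rows, so rank(A) = 2.
A has 5 columns; by rank–nullity, nullity = 5 − 2 = 3.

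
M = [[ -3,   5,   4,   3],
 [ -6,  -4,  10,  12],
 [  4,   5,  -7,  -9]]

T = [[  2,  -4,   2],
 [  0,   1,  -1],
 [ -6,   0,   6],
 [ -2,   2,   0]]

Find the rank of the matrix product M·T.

First compute MT:
[[-36,  23,  13],
 [-96,  44,  52],
 [ 68, -29, -39]]
Now row reduce the product.
R2 ← R2 − (8/3)·R1: [0, -52/3, 52/3]
R3 ← R3 + (17/9)·R1: [0, 130/9, -130/9]
R3 ← R3 + (5/6)·R2: [0, 0, 0]
2 nonzero rows, so rank(MT) = 2.

2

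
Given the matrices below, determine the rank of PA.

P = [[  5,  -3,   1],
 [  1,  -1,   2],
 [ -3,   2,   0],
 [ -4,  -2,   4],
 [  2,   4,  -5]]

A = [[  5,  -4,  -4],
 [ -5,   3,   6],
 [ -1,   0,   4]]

3

First compute PA:
[[ 39, -29, -34],
 [  8,  -7,  -2],
 [-25,  18,  24],
 [-14,  10,  20],
 [ -5,   4,  -4]]
Now row reduce the product.
R2 ← R2 − (8/39)·R1: [0, -41/39, 194/39]
R3 ← R3 + (25/39)·R1: [0, -23/39, 86/39]
R4 ← R4 + (14/39)·R1: [0, -16/39, 304/39]
R5 ← R5 + (5/39)·R1: [0, 11/39, -326/39]
R3 ← R3 − (23/41)·R2: [0, 0, -24/41]
R4 ← R4 − (16/41)·R2: [0, 0, 240/41]
R5 ← R5 + (11/41)·R2: [0, 0, -288/41]
R4 ← R4 + (10)·R3: [0, 0, 0]
R5 ← R5 − (12)·R3: [0, 0, 0]
3 nonzero rows, so rank(PA) = 3.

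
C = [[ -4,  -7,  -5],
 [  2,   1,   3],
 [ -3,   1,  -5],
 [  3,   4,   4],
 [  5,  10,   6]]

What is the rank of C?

2

Row reduce to echelon form.
R2 ← R2 + (1/2)·R1: [0, -5/2, 1/2]
R3 ← R3 − (3/4)·R1: [0, 25/4, -5/4]
R4 ← R4 + (3/4)·R1: [0, -5/4, 1/4]
R5 ← R5 + (5/4)·R1: [0, 5/4, -1/4]
R3 ← R3 + (5/2)·R2: [0, 0, 0]
R4 ← R4 − (1/2)·R2: [0, 0, 0]
R5 ← R5 + (1/2)·R2: [0, 0, 0]
Echelon form has 2 nonzero rows, so rank(C) = 2.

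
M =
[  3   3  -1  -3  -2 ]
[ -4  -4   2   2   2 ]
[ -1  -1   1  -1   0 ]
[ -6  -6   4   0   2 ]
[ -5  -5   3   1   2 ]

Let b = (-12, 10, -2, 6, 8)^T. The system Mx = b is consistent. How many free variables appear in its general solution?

Row reduce the augmented matrix [M | b].
R2 ← R2 + (4/3)·R1: [0, 0, 2/3, -2, -2/3, -6]
R3 ← R3 + (1/3)·R1: [0, 0, 2/3, -2, -2/3, -6]
R4 ← R4 + (2)·R1: [0, 0, 2, -6, -2, -18]
R5 ← R5 + (5/3)·R1: [0, 0, 4/3, -4, -4/3, -12]
R3 ← R3 − R2: [0, 0, 0, 0, 0, 0]
R4 ← R4 − (3)·R2: [0, 0, 0, 0, 0, 0]
R5 ← R5 − (2)·R2: [0, 0, 0, 0, 0, 0]
The echelon form has 2 nonzero rows, and every pivot lies in the first 5 columns, so rank(M) = rank([M|b]) = 2.
The system is consistent.
Free variables = (unknowns) − (rank) = 5 − 2 = 3.

3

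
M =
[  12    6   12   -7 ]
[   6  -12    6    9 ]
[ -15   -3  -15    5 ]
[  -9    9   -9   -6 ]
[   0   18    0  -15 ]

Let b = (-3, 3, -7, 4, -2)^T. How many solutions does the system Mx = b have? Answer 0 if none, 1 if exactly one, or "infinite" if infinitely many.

0

Row reduce the augmented matrix [M | b].
R2 ← R2 − (1/2)·R1: [0, -15, 0, 25/2, 9/2]
R3 ← R3 + (5/4)·R1: [0, 9/2, 0, -15/4, -43/4]
R4 ← R4 + (3/4)·R1: [0, 27/2, 0, -45/4, 7/4]
R3 ← R3 + (3/10)·R2: [0, 0, 0, 0, -47/5]
R4 ← R4 + (9/10)·R2: [0, 0, 0, 0, 29/5]
R5 ← R5 + (6/5)·R2: [0, 0, 0, 0, 17/5]
R4 ← R4 + (29/47)·R3: [0, 0, 0, 0, 0]
R5 ← R5 + (17/47)·R3: [0, 0, 0, 0, 0]
The echelon form has 3 nonzero rows; the last pivot sits in the augmented column, so rank(M) = 2 but rank([M|b]) = 3.
Since the ranks differ, the system is inconsistent.
It has no solutions.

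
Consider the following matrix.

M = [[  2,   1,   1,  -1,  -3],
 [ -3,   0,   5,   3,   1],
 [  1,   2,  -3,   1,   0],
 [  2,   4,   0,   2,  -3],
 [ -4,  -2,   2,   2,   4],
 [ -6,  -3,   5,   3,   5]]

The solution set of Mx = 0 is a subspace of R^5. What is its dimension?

Row reduce to echelon form.
R2 ← R2 + (3/2)·R1: [0, 3/2, 13/2, 3/2, -7/2]
R3 ← R3 − (1/2)·R1: [0, 3/2, -7/2, 3/2, 3/2]
R4 ← R4 − R1: [0, 3, -1, 3, 0]
R5 ← R5 + (2)·R1: [0, 0, 4, 0, -2]
R6 ← R6 + (3)·R1: [0, 0, 8, 0, -4]
R3 ← R3 − R2: [0, 0, -10, 0, 5]
R4 ← R4 − (2)·R2: [0, 0, -14, 0, 7]
R4 ← R4 − (7/5)·R3: [0, 0, 0, 0, 0]
R5 ← R5 + (2/5)·R3: [0, 0, 0, 0, 0]
R6 ← R6 + (4/5)·R3: [0, 0, 0, 0, 0]
3 nonzero rows, so rank(M) = 3.
M has 5 columns; by rank–nullity, nullity = 5 − 3 = 2.

2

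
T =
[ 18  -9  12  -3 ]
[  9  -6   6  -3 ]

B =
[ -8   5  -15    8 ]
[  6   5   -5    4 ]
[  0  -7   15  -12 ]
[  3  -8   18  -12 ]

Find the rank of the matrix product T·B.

First compute TB:
[[-207, -15, -99,   0],
 [-117,  -3, -69,  12]]
Now row reduce the product.
R2 ← R2 − (13/23)·R1: [0, 126/23, -300/23, 12]
2 nonzero rows, so rank(TB) = 2.

2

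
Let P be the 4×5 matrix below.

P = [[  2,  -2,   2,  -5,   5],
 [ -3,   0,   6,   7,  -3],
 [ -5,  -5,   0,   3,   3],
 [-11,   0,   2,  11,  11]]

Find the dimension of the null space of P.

Row reduce to echelon form.
R2 ← R2 + (3/2)·R1: [0, -3, 9, -1/2, 9/2]
R3 ← R3 + (5/2)·R1: [0, -10, 5, -19/2, 31/2]
R4 ← R4 + (11/2)·R1: [0, -11, 13, -33/2, 77/2]
R3 ← R3 − (10/3)·R2: [0, 0, -25, -47/6, 1/2]
R4 ← R4 − (11/3)·R2: [0, 0, -20, -44/3, 22]
R4 ← R4 − (4/5)·R3: [0, 0, 0, -42/5, 108/5]
4 nonzero rows, so rank(P) = 4.
P has 5 columns; by rank–nullity, nullity = 5 − 4 = 1.

1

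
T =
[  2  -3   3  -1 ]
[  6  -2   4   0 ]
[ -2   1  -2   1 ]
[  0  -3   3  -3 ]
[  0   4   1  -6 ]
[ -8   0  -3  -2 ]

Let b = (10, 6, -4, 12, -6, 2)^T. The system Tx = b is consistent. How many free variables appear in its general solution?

1

Row reduce the augmented matrix [T | b].
R2 ← R2 − (3)·R1: [0, 7, -5, 3, -24]
R3 ← R3 + R1: [0, -2, 1, 0, 6]
R6 ← R6 + (4)·R1: [0, -12, 9, -6, 42]
R3 ← R3 + (2/7)·R2: [0, 0, -3/7, 6/7, -6/7]
R4 ← R4 + (3/7)·R2: [0, 0, 6/7, -12/7, 12/7]
R5 ← R5 − (4/7)·R2: [0, 0, 27/7, -54/7, 54/7]
R6 ← R6 + (12/7)·R2: [0, 0, 3/7, -6/7, 6/7]
R4 ← R4 + (2)·R3: [0, 0, 0, 0, 0]
R5 ← R5 + (9)·R3: [0, 0, 0, 0, 0]
R6 ← R6 + R3: [0, 0, 0, 0, 0]
The echelon form has 3 nonzero rows, and every pivot lies in the first 4 columns, so rank(T) = rank([T|b]) = 3.
The system is consistent.
Free variables = (unknowns) − (rank) = 4 − 3 = 1.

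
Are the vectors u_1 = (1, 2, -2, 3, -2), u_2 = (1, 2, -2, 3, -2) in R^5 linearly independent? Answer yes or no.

Form the matrix with these vectors as rows and row reduce.
R2 ← R2 − R1: [0, 0, 0, 0, 0]
1 nonzero row, so the 2 vectors span a space of dimension 1.
Since 1 < 2, the vectors are linearly dependent.

no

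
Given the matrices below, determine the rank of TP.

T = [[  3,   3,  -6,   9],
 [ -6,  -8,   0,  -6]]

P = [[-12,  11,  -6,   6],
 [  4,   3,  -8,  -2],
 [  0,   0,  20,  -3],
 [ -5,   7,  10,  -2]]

2

First compute TP:
[[-69, 105, -72,  12],
 [ 70, -132,  40,  -8]]
Now row reduce the product.
R2 ← R2 + (70/69)·R1: [0, -586/23, -760/23, 96/23]
2 nonzero rows, so rank(TP) = 2.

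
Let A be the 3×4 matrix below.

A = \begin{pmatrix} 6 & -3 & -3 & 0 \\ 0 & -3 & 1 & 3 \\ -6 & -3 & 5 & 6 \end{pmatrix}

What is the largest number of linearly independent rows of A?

Row reduce to echelon form.
R3 ← R3 + R1: [0, -6, 2, 6]
R3 ← R3 − (2)·R2: [0, 0, 0, 0]
Echelon form has 2 nonzero rows, so rank(A) = 2.
The rank gives the maximum number of linearly independent rows: 2.

2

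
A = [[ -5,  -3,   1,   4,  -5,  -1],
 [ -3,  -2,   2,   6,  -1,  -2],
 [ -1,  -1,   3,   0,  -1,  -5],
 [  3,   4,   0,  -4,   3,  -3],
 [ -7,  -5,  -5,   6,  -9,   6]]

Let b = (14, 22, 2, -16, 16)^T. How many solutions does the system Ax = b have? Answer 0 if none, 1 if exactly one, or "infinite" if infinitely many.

infinite

Row reduce the augmented matrix [A | b].
R2 ← R2 − (3/5)·R1: [0, -1/5, 7/5, 18/5, 2, -7/5, 68/5]
R3 ← R3 − (1/5)·R1: [0, -2/5, 14/5, -4/5, 0, -24/5, -4/5]
R4 ← R4 + (3/5)·R1: [0, 11/5, 3/5, -8/5, 0, -18/5, -38/5]
R5 ← R5 − (7/5)·R1: [0, -4/5, -32/5, 2/5, -2, 37/5, -18/5]
R3 ← R3 − (2)·R2: [0, 0, 0, -8, -4, -2, -28]
R4 ← R4 + (11)·R2: [0, 0, 16, 38, 22, -19, 142]
R5 ← R5 − (4)·R2: [0, 0, -12, -14, -10, 13, -58]
Swap R3 ↔ R4
R5 ← R5 + (3/4)·R3: [0, 0, 0, 29/2, 13/2, -5/4, 97/2]
R5 ← R5 + (29/16)·R4: [0, 0, 0, 0, -3/4, -39/8, -9/4]
The echelon form has 5 nonzero rows, and every pivot lies in the first 6 columns, so rank(A) = rank([A|b]) = 5.
The system is consistent.
rank = 5 < 6 unknowns, so there are infinitely many solutions.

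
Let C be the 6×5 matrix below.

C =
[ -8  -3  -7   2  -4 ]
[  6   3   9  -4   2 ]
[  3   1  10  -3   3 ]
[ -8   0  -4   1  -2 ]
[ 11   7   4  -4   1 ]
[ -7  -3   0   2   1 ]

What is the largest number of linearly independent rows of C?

4

Row reduce to echelon form.
R2 ← R2 + (3/4)·R1: [0, 3/4, 15/4, -5/2, -1]
R3 ← R3 + (3/8)·R1: [0, -1/8, 59/8, -9/4, 3/2]
R4 ← R4 − R1: [0, 3, 3, -1, 2]
R5 ← R5 + (11/8)·R1: [0, 23/8, -45/8, -5/4, -9/2]
R6 ← R6 − (7/8)·R1: [0, -3/8, 49/8, 1/4, 9/2]
R3 ← R3 + (1/6)·R2: [0, 0, 8, -8/3, 4/3]
R4 ← R4 − (4)·R2: [0, 0, -12, 9, 6]
R5 ← R5 − (23/6)·R2: [0, 0, -20, 25/3, -2/3]
R6 ← R6 + (1/2)·R2: [0, 0, 8, -1, 4]
R4 ← R4 + (3/2)·R3: [0, 0, 0, 5, 8]
R5 ← R5 + (5/2)·R3: [0, 0, 0, 5/3, 8/3]
R6 ← R6 − R3: [0, 0, 0, 5/3, 8/3]
R5 ← R5 − (1/3)·R4: [0, 0, 0, 0, 0]
R6 ← R6 − (1/3)·R4: [0, 0, 0, 0, 0]
Echelon form has 4 nonzero rows, so rank(C) = 4.
The rank gives the maximum number of linearly independent rows: 4.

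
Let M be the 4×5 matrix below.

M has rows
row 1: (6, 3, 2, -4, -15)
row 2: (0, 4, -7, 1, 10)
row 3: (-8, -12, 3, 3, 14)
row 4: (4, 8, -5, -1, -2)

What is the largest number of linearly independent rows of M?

3

Row reduce to echelon form.
R3 ← R3 + (4/3)·R1: [0, -8, 17/3, -7/3, -6]
R4 ← R4 − (2/3)·R1: [0, 6, -19/3, 5/3, 8]
R3 ← R3 + (2)·R2: [0, 0, -25/3, -1/3, 14]
R4 ← R4 − (3/2)·R2: [0, 0, 25/6, 1/6, -7]
R4 ← R4 + (1/2)·R3: [0, 0, 0, 0, 0]
Echelon form has 3 nonzero rows, so rank(M) = 3.
The rank gives the maximum number of linearly independent rows: 3.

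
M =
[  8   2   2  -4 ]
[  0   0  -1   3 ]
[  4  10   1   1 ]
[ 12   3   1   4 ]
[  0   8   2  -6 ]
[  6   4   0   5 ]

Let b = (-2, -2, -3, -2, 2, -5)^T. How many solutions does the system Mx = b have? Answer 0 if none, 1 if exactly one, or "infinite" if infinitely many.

Row reduce the augmented matrix [M | b].
R3 ← R3 − (1/2)·R1: [0, 9, 0, 3, -2]
R4 ← R4 − (3/2)·R1: [0, 0, -2, 10, 1]
R6 ← R6 − (3/4)·R1: [0, 5/2, -3/2, 8, -7/2]
Swap R2 ↔ R3
R5 ← R5 − (8/9)·R2: [0, 0, 2, -26/3, 34/9]
R6 ← R6 − (5/18)·R2: [0, 0, -3/2, 43/6, -53/18]
R4 ← R4 − (2)·R3: [0, 0, 0, 4, 5]
R5 ← R5 + (2)·R3: [0, 0, 0, -8/3, -2/9]
R6 ← R6 − (3/2)·R3: [0, 0, 0, 8/3, 1/18]
R5 ← R5 + (2/3)·R4: [0, 0, 0, 0, 28/9]
R6 ← R6 − (2/3)·R4: [0, 0, 0, 0, -59/18]
R6 ← R6 + (59/56)·R5: [0, 0, 0, 0, 0]
The echelon form has 5 nonzero rows; the last pivot sits in the augmented column, so rank(M) = 4 but rank([M|b]) = 5.
Since the ranks differ, the system is inconsistent.
It has no solutions.

0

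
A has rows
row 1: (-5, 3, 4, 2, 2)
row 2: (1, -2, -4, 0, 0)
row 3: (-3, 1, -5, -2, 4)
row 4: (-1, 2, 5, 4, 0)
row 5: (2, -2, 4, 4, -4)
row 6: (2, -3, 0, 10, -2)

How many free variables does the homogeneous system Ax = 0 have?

1

Row reduce to echelon form.
R2 ← R2 + (1/5)·R1: [0, -7/5, -16/5, 2/5, 2/5]
R3 ← R3 − (3/5)·R1: [0, -4/5, -37/5, -16/5, 14/5]
R4 ← R4 − (1/5)·R1: [0, 7/5, 21/5, 18/5, -2/5]
R5 ← R5 + (2/5)·R1: [0, -4/5, 28/5, 24/5, -16/5]
R6 ← R6 + (2/5)·R1: [0, -9/5, 8/5, 54/5, -6/5]
R3 ← R3 − (4/7)·R2: [0, 0, -39/7, -24/7, 18/7]
R4 ← R4 + R2: [0, 0, 1, 4, 0]
R5 ← R5 − (4/7)·R2: [0, 0, 52/7, 32/7, -24/7]
R6 ← R6 − (9/7)·R2: [0, 0, 40/7, 72/7, -12/7]
R4 ← R4 + (7/39)·R3: [0, 0, 0, 44/13, 6/13]
R5 ← R5 + (4/3)·R3: [0, 0, 0, 0, 0]
R6 ← R6 + (40/39)·R3: [0, 0, 0, 88/13, 12/13]
R6 ← R6 − (2)·R4: [0, 0, 0, 0, 0]
4 nonzero rows, so rank(A) = 4.
A has 5 columns; by rank–nullity, nullity = 5 − 4 = 1.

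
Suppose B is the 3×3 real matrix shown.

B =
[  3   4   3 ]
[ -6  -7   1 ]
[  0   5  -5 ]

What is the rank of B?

Row reduce to echelon form.
R2 ← R2 + (2)·R1: [0, 1, 7]
R3 ← R3 − (5)·R2: [0, 0, -40]
Echelon form has 3 nonzero rows, so rank(B) = 3.

3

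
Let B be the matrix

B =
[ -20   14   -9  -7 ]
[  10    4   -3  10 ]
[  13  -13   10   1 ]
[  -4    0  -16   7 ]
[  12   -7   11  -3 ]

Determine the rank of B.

4

Row reduce to echelon form.
R2 ← R2 + (1/2)·R1: [0, 11, -15/2, 13/2]
R3 ← R3 + (13/20)·R1: [0, -39/10, 83/20, -71/20]
R4 ← R4 − (1/5)·R1: [0, -14/5, -71/5, 42/5]
R5 ← R5 + (3/5)·R1: [0, 7/5, 28/5, -36/5]
R3 ← R3 + (39/110)·R2: [0, 0, 82/55, -137/110]
R4 ← R4 + (14/55)·R2: [0, 0, -886/55, 553/55]
R5 ← R5 − (7/55)·R2: [0, 0, 721/110, -883/110]
R4 ← R4 + (443/41)·R3: [0, 0, 0, -279/82]
R5 ← R5 − (721/164)·R3: [0, 0, 0, -837/328]
R5 ← R5 − (3/4)·R4: [0, 0, 0, 0]
Echelon form has 4 nonzero rows, so rank(B) = 4.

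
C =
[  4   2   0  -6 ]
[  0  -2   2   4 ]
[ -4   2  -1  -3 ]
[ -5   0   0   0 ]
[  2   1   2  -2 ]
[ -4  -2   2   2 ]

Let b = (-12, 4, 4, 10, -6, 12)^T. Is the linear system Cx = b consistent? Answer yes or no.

Row reduce the augmented matrix [C | b].
R3 ← R3 + R1: [0, 4, -1, -9, -8]
R4 ← R4 + (5/4)·R1: [0, 5/2, 0, -15/2, -5]
R5 ← R5 − (1/2)·R1: [0, 0, 2, 1, 0]
R6 ← R6 + R1: [0, 0, 2, -4, 0]
R3 ← R3 + (2)·R2: [0, 0, 3, -1, 0]
R4 ← R4 + (5/4)·R2: [0, 0, 5/2, -5/2, 0]
R4 ← R4 − (5/6)·R3: [0, 0, 0, -5/3, 0]
R5 ← R5 − (2/3)·R3: [0, 0, 0, 5/3, 0]
R6 ← R6 − (2/3)·R3: [0, 0, 0, -10/3, 0]
R5 ← R5 + R4: [0, 0, 0, 0, 0]
R6 ← R6 − (2)·R4: [0, 0, 0, 0, 0]
The echelon form has 4 nonzero rows, and every pivot lies in the first 4 columns, so rank(C) = rank([C|b]) = 4.
The system is consistent.

yes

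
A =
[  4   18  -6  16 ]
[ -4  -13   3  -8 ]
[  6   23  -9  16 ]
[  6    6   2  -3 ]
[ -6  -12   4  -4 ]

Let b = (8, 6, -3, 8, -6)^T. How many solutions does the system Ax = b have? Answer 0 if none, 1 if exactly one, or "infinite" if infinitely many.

Row reduce the augmented matrix [A | b].
R2 ← R2 + R1: [0, 5, -3, 8, 14]
R3 ← R3 − (3/2)·R1: [0, -4, 0, -8, -15]
R4 ← R4 − (3/2)·R1: [0, -21, 11, -27, -4]
R5 ← R5 + (3/2)·R1: [0, 15, -5, 20, 6]
R3 ← R3 + (4/5)·R2: [0, 0, -12/5, -8/5, -19/5]
R4 ← R4 + (21/5)·R2: [0, 0, -8/5, 33/5, 274/5]
R5 ← R5 − (3)·R2: [0, 0, 4, -4, -36]
R4 ← R4 − (2/3)·R3: [0, 0, 0, 23/3, 172/3]
R5 ← R5 + (5/3)·R3: [0, 0, 0, -20/3, -127/3]
R5 ← R5 + (20/23)·R4: [0, 0, 0, 0, 173/23]
The echelon form has 5 nonzero rows; the last pivot sits in the augmented column, so rank(A) = 4 but rank([A|b]) = 5.
Since the ranks differ, the system is inconsistent.
It has no solutions.

0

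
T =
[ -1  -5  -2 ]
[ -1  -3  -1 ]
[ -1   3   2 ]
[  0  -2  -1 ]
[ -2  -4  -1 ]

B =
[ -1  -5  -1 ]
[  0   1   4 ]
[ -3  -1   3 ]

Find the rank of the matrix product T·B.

2

First compute TB:
[[  7,   2, -25],
 [  4,   3, -14],
 [ -5,   6,  19],
 [  3,  -1, -11],
 [  5,   7, -17]]
Now row reduce the product.
R2 ← R2 − (4/7)·R1: [0, 13/7, 2/7]
R3 ← R3 + (5/7)·R1: [0, 52/7, 8/7]
R4 ← R4 − (3/7)·R1: [0, -13/7, -2/7]
R5 ← R5 − (5/7)·R1: [0, 39/7, 6/7]
R3 ← R3 − (4)·R2: [0, 0, 0]
R4 ← R4 + R2: [0, 0, 0]
R5 ← R5 − (3)·R2: [0, 0, 0]
2 nonzero rows, so rank(TB) = 2.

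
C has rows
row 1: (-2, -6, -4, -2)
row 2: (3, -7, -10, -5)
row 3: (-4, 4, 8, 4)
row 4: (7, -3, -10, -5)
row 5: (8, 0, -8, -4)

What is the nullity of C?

Row reduce to echelon form.
R2 ← R2 + (3/2)·R1: [0, -16, -16, -8]
R3 ← R3 − (2)·R1: [0, 16, 16, 8]
R4 ← R4 + (7/2)·R1: [0, -24, -24, -12]
R5 ← R5 + (4)·R1: [0, -24, -24, -12]
R3 ← R3 + R2: [0, 0, 0, 0]
R4 ← R4 − (3/2)·R2: [0, 0, 0, 0]
R5 ← R5 − (3/2)·R2: [0, 0, 0, 0]
2 nonzero rows, so rank(C) = 2.
C has 4 columns; by rank–nullity, nullity = 4 − 2 = 2.

2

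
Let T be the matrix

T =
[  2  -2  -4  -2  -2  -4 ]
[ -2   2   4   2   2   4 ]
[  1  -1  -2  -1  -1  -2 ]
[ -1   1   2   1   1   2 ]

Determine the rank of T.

1

Row reduce to echelon form.
R2 ← R2 + R1: [0, 0, 0, 0, 0, 0]
R3 ← R3 − (1/2)·R1: [0, 0, 0, 0, 0, 0]
R4 ← R4 + (1/2)·R1: [0, 0, 0, 0, 0, 0]
Echelon form has 1 nonzero row, so rank(T) = 1.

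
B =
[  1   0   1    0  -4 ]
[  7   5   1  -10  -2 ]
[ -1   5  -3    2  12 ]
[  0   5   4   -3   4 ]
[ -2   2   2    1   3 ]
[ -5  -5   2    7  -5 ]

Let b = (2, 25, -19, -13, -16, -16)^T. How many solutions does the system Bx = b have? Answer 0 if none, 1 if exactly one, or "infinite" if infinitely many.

Row reduce the augmented matrix [B | b].
R2 ← R2 − (7)·R1: [0, 5, -6, -10, 26, 11]
R3 ← R3 + R1: [0, 5, -2, 2, 8, -17]
R5 ← R5 + (2)·R1: [0, 2, 4, 1, -5, -12]
R6 ← R6 + (5)·R1: [0, -5, 7, 7, -25, -6]
R3 ← R3 − R2: [0, 0, 4, 12, -18, -28]
R4 ← R4 − R2: [0, 0, 10, 7, -22, -24]
R5 ← R5 − (2/5)·R2: [0, 0, 32/5, 5, -77/5, -82/5]
R6 ← R6 + R2: [0, 0, 1, -3, 1, 5]
R4 ← R4 − (5/2)·R3: [0, 0, 0, -23, 23, 46]
R5 ← R5 − (8/5)·R3: [0, 0, 0, -71/5, 67/5, 142/5]
R6 ← R6 − (1/4)·R3: [0, 0, 0, -6, 11/2, 12]
R5 ← R5 − (71/115)·R4: [0, 0, 0, 0, -4/5, 0]
R6 ← R6 − (6/23)·R4: [0, 0, 0, 0, -1/2, 0]
R6 ← R6 − (5/8)·R5: [0, 0, 0, 0, 0, 0]
The echelon form has 5 nonzero rows, and every pivot lies in the first 5 columns, so rank(B) = rank([B|b]) = 5.
The system is consistent.
rank = 5 = number of unknowns, so the solution is unique.

1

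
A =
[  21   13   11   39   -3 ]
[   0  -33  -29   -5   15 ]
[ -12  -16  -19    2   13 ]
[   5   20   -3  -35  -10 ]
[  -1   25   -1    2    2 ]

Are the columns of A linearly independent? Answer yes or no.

Row reduce A to echelon form.
R3 ← R3 + (4/7)·R1: [0, -60/7, -89/7, 170/7, 79/7]
R4 ← R4 − (5/21)·R1: [0, 355/21, -118/21, -310/7, -65/7]
R5 ← R5 + (1/21)·R1: [0, 538/21, -10/21, 27/7, 13/7]
R3 ← R3 − (20/77)·R2: [0, 0, -57/11, 1970/77, 569/77]
R4 ← R4 + (355/693)·R2: [0, 0, -2027/99, -32465/693, -370/231]
R5 ← R5 + (538/693)·R2: [0, 0, -2276/99, -17/693, 3119/231]
R4 ← R4 − (2027/513)·R3: [0, 0, 0, -531245/3591, -110603/3591]
R5 ← R5 − (2276/513)·R3: [0, 0, 0, -407699/3591, -69245/3591]
R5 ← R5 − (407699/531245)·R4: [0, 0, 0, 0, 2313192/531245]
5 pivots among 5 columns.
Every column is a pivot column, so the columns are linearly independent.

yes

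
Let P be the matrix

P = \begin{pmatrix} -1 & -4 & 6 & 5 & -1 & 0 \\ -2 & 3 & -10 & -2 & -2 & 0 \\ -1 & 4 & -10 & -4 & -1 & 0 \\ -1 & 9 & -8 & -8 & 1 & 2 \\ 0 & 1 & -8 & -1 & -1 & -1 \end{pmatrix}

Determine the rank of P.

Row reduce to echelon form.
R2 ← R2 − (2)·R1: [0, 11, -22, -12, 0, 0]
R3 ← R3 − R1: [0, 8, -16, -9, 0, 0]
R4 ← R4 − R1: [0, 13, -14, -13, 2, 2]
R3 ← R3 − (8/11)·R2: [0, 0, 0, -3/11, 0, 0]
R4 ← R4 − (13/11)·R2: [0, 0, 12, 13/11, 2, 2]
R5 ← R5 − (1/11)·R2: [0, 0, -6, 1/11, -1, -1]
Swap R3 ↔ R4
R5 ← R5 + (1/2)·R3: [0, 0, 0, 15/22, 0, 0]
R5 ← R5 + (5/2)·R4: [0, 0, 0, 0, 0, 0]
Echelon form has 4 nonzero rows, so rank(P) = 4.

4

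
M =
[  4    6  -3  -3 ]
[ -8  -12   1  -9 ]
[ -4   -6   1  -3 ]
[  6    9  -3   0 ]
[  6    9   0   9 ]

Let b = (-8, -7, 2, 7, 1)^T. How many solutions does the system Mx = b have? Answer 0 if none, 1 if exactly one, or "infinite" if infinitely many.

0

Row reduce the augmented matrix [M | b].
R2 ← R2 + (2)·R1: [0, 0, -5, -15, -23]
R3 ← R3 + R1: [0, 0, -2, -6, -6]
R4 ← R4 − (3/2)·R1: [0, 0, 3/2, 9/2, 19]
R5 ← R5 − (3/2)·R1: [0, 0, 9/2, 27/2, 13]
R3 ← R3 − (2/5)·R2: [0, 0, 0, 0, 16/5]
R4 ← R4 + (3/10)·R2: [0, 0, 0, 0, 121/10]
R5 ← R5 + (9/10)·R2: [0, 0, 0, 0, -77/10]
R4 ← R4 − (121/32)·R3: [0, 0, 0, 0, 0]
R5 ← R5 + (77/32)·R3: [0, 0, 0, 0, 0]
The echelon form has 3 nonzero rows; the last pivot sits in the augmented column, so rank(M) = 2 but rank([M|b]) = 3.
Since the ranks differ, the system is inconsistent.
It has no solutions.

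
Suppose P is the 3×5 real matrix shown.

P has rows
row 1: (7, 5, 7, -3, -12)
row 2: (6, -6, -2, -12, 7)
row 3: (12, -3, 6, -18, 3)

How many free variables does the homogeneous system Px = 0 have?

Row reduce to echelon form.
R2 ← R2 − (6/7)·R1: [0, -72/7, -8, -66/7, 121/7]
R3 ← R3 − (12/7)·R1: [0, -81/7, -6, -90/7, 165/7]
R3 ← R3 − (9/8)·R2: [0, 0, 3, -9/4, 33/8]
3 nonzero rows, so rank(P) = 3.
P has 5 columns; by rank–nullity, nullity = 5 − 3 = 2.

2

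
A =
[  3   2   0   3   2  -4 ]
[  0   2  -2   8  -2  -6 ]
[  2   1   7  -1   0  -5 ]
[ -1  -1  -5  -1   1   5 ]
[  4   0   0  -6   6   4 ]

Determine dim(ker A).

3

Row reduce to echelon form.
R3 ← R3 − (2/3)·R1: [0, -1/3, 7, -3, -4/3, -7/3]
R4 ← R4 + (1/3)·R1: [0, -1/3, -5, 0, 5/3, 11/3]
R5 ← R5 − (4/3)·R1: [0, -8/3, 0, -10, 10/3, 28/3]
R3 ← R3 + (1/6)·R2: [0, 0, 20/3, -5/3, -5/3, -10/3]
R4 ← R4 + (1/6)·R2: [0, 0, -16/3, 4/3, 4/3, 8/3]
R5 ← R5 + (4/3)·R2: [0, 0, -8/3, 2/3, 2/3, 4/3]
R4 ← R4 + (4/5)·R3: [0, 0, 0, 0, 0, 0]
R5 ← R5 + (2/5)·R3: [0, 0, 0, 0, 0, 0]
3 nonzero rows, so rank(A) = 3.
A has 6 columns; by rank–nullity, nullity = 6 − 3 = 3.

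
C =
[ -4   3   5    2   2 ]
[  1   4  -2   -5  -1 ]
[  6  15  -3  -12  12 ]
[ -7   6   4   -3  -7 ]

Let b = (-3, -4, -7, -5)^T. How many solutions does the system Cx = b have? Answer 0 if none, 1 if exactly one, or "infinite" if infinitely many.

Row reduce the augmented matrix [C | b].
R2 ← R2 + (1/4)·R1: [0, 19/4, -3/4, -9/2, -1/2, -19/4]
R3 ← R3 + (3/2)·R1: [0, 39/2, 9/2, -9, 15, -23/2]
R4 ← R4 − (7/4)·R1: [0, 3/4, -19/4, -13/2, -21/2, 1/4]
R3 ← R3 − (78/19)·R2: [0, 0, 144/19, 180/19, 324/19, 8]
R4 ← R4 − (3/19)·R2: [0, 0, -88/19, -110/19, -198/19, 1]
R4 ← R4 + (11/18)·R3: [0, 0, 0, 0, 0, 53/9]
The echelon form has 4 nonzero rows; the last pivot sits in the augmented column, so rank(C) = 3 but rank([C|b]) = 4.
Since the ranks differ, the system is inconsistent.
It has no solutions.

0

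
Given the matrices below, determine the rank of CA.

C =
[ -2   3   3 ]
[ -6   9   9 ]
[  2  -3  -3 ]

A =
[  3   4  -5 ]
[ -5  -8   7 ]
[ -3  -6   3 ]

First compute CA:
[[-30, -50,  40],
 [-90, -150, 120],
 [ 30,  50, -40]]
Now row reduce the product.
R2 ← R2 − (3)·R1: [0, 0, 0]
R3 ← R3 + R1: [0, 0, 0]
1 nonzero row, so rank(CA) = 1.

1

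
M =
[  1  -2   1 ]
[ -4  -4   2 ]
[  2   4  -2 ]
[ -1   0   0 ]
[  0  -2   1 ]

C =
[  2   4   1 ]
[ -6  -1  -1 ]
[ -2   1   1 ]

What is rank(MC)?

2

First compute MC:
[[ 12,   7,   4],
 [ 12, -10,   2],
 [-16,   2,  -4],
 [ -2,  -4,  -1],
 [ 10,   3,   3]]
Now row reduce the product.
R2 ← R2 − R1: [0, -17, -2]
R3 ← R3 + (4/3)·R1: [0, 34/3, 4/3]
R4 ← R4 + (1/6)·R1: [0, -17/6, -1/3]
R5 ← R5 − (5/6)·R1: [0, -17/6, -1/3]
R3 ← R3 + (2/3)·R2: [0, 0, 0]
R4 ← R4 − (1/6)·R2: [0, 0, 0]
R5 ← R5 − (1/6)·R2: [0, 0, 0]
2 nonzero rows, so rank(MC) = 2.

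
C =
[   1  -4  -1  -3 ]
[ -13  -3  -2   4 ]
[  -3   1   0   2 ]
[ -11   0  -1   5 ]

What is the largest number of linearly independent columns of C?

Row reduce to echelon form.
R2 ← R2 + (13)·R1: [0, -55, -15, -35]
R3 ← R3 + (3)·R1: [0, -11, -3, -7]
R4 ← R4 + (11)·R1: [0, -44, -12, -28]
R3 ← R3 − (1/5)·R2: [0, 0, 0, 0]
R4 ← R4 − (4/5)·R2: [0, 0, 0, 0]
Echelon form has 2 nonzero rows, so rank(C) = 2.
The rank gives the maximum number of linearly independent columns: 2.

2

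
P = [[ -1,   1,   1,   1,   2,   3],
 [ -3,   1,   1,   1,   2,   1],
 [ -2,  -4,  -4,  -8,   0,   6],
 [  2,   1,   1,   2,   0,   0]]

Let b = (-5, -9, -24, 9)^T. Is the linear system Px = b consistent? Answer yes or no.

Row reduce the augmented matrix [P | b].
R2 ← R2 − (3)·R1: [0, -2, -2, -2, -4, -8, 6]
R3 ← R3 − (2)·R1: [0, -6, -6, -10, -4, 0, -14]
R4 ← R4 + (2)·R1: [0, 3, 3, 4, 4, 6, -1]
R3 ← R3 − (3)·R2: [0, 0, 0, -4, 8, 24, -32]
R4 ← R4 + (3/2)·R2: [0, 0, 0, 1, -2, -6, 8]
R4 ← R4 + (1/4)·R3: [0, 0, 0, 0, 0, 0, 0]
The echelon form has 3 nonzero rows, and every pivot lies in the first 6 columns, so rank(P) = rank([P|b]) = 3.
The system is consistent.

yes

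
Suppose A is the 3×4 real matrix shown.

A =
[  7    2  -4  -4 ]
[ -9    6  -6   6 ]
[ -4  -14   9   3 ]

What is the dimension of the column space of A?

3

Row reduce to echelon form.
R2 ← R2 + (9/7)·R1: [0, 60/7, -78/7, 6/7]
R3 ← R3 + (4/7)·R1: [0, -90/7, 47/7, 5/7]
R3 ← R3 + (3/2)·R2: [0, 0, -10, 2]
Echelon form has 3 nonzero rows, so rank(A) = 3.
The column space has dimension equal to the rank: 3.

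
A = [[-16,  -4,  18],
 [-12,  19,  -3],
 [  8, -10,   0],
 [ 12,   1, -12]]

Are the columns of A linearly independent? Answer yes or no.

no

Row reduce A to echelon form.
R2 ← R2 − (3/4)·R1: [0, 22, -33/2]
R3 ← R3 + (1/2)·R1: [0, -12, 9]
R4 ← R4 + (3/4)·R1: [0, -2, 3/2]
R3 ← R3 + (6/11)·R2: [0, 0, 0]
R4 ← R4 + (1/11)·R2: [0, 0, 0]
2 pivots among 3 columns.
Only 2 < 3 pivot columns, so the columns are linearly dependent.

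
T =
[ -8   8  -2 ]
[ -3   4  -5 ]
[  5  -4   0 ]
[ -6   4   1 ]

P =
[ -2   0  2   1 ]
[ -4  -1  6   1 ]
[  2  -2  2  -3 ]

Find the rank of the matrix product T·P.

First compute TP:
[[-20,  -4,  28,   6],
 [-20,   6,   8,  16],
 [  6,   4, -14,   1],
 [ -2,  -6,  14,  -5]]
Now row reduce the product.
R2 ← R2 − R1: [0, 10, -20, 10]
R3 ← R3 + (3/10)·R1: [0, 14/5, -28/5, 14/5]
R4 ← R4 − (1/10)·R1: [0, -28/5, 56/5, -28/5]
R3 ← R3 − (7/25)·R2: [0, 0, 0, 0]
R4 ← R4 + (14/25)·R2: [0, 0, 0, 0]
2 nonzero rows, so rank(TP) = 2.

2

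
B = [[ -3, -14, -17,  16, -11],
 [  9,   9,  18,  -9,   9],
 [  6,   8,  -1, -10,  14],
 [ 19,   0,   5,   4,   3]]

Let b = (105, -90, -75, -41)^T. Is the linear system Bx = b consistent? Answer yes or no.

Row reduce the augmented matrix [B | b].
R2 ← R2 + (3)·R1: [0, -33, -33, 39, -24, 225]
R3 ← R3 + (2)·R1: [0, -20, -35, 22, -8, 135]
R4 ← R4 + (19/3)·R1: [0, -266/3, -308/3, 316/3, -200/3, 624]
R3 ← R3 − (20/33)·R2: [0, 0, -15, -18/11, 72/11, -15/11]
R4 ← R4 − (266/99)·R2: [0, 0, -14, 6/11, -24/11, 214/11]
R4 ← R4 − (14/15)·R3: [0, 0, 0, 114/55, -456/55, 228/11]
The echelon form has 4 nonzero rows, and every pivot lies in the first 5 columns, so rank(B) = rank([B|b]) = 4.
The system is consistent.

yes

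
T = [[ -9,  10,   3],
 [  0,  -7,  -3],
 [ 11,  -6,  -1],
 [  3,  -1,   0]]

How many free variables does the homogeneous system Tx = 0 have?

Row reduce to echelon form.
R3 ← R3 + (11/9)·R1: [0, 56/9, 8/3]
R4 ← R4 + (1/3)·R1: [0, 7/3, 1]
R3 ← R3 + (8/9)·R2: [0, 0, 0]
R4 ← R4 + (1/3)·R2: [0, 0, 0]
2 nonzero rows, so rank(T) = 2.
T has 3 columns; by rank–nullity, nullity = 3 − 2 = 1.

1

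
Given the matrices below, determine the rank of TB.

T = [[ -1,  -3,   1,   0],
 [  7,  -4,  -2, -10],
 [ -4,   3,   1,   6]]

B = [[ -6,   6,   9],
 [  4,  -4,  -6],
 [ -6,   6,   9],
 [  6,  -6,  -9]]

First compute TB:
[[-12,  12,  18],
 [-106, 106, 159],
 [ 66, -66, -99]]
Now row reduce the product.
R2 ← R2 − (53/6)·R1: [0, 0, 0]
R3 ← R3 + (11/2)·R1: [0, 0, 0]
1 nonzero row, so rank(TB) = 1.

1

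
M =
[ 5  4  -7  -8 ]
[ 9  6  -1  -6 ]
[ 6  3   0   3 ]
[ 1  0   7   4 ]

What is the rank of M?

Row reduce to echelon form.
R2 ← R2 − (9/5)·R1: [0, -6/5, 58/5, 42/5]
R3 ← R3 − (6/5)·R1: [0, -9/5, 42/5, 63/5]
R4 ← R4 − (1/5)·R1: [0, -4/5, 42/5, 28/5]
R3 ← R3 − (3/2)·R2: [0, 0, -9, 0]
R4 ← R4 − (2/3)·R2: [0, 0, 2/3, 0]
R4 ← R4 + (2/27)·R3: [0, 0, 0, 0]
Echelon form has 3 nonzero rows, so rank(M) = 3.

3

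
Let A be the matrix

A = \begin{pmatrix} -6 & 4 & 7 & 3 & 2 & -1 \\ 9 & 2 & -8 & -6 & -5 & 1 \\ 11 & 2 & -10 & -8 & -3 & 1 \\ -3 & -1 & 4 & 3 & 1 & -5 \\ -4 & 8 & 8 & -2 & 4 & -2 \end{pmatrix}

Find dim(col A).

5

Row reduce to echelon form.
R2 ← R2 + (3/2)·R1: [0, 8, 5/2, -3/2, -2, -1/2]
R3 ← R3 + (11/6)·R1: [0, 28/3, 17/6, -5/2, 2/3, -5/6]
R4 ← R4 − (1/2)·R1: [0, -3, 1/2, 3/2, 0, -9/2]
R5 ← R5 − (2/3)·R1: [0, 16/3, 10/3, -4, 8/3, -4/3]
R3 ← R3 − (7/6)·R2: [0, 0, -1/12, -3/4, 3, -1/4]
R4 ← R4 + (3/8)·R2: [0, 0, 23/16, 15/16, -3/4, -75/16]
R5 ← R5 − (2/3)·R2: [0, 0, 5/3, -3, 4, -1]
R4 ← R4 + (69/4)·R3: [0, 0, 0, -12, 51, -9]
R5 ← R5 + (20)·R3: [0, 0, 0, -18, 64, -6]
R5 ← R5 − (3/2)·R4: [0, 0, 0, 0, -25/2, 15/2]
Echelon form has 5 nonzero rows, so rank(A) = 5.
The column space has dimension equal to the rank: 5.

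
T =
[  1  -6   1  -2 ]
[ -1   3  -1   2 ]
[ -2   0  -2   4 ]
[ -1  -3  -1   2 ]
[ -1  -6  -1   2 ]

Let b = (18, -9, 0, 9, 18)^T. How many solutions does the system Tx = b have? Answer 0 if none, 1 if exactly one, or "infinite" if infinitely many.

Row reduce the augmented matrix [T | b].
R2 ← R2 + R1: [0, -3, 0, 0, 9]
R3 ← R3 + (2)·R1: [0, -12, 0, 0, 36]
R4 ← R4 + R1: [0, -9, 0, 0, 27]
R5 ← R5 + R1: [0, -12, 0, 0, 36]
R3 ← R3 − (4)·R2: [0, 0, 0, 0, 0]
R4 ← R4 − (3)·R2: [0, 0, 0, 0, 0]
R5 ← R5 − (4)·R2: [0, 0, 0, 0, 0]
The echelon form has 2 nonzero rows, and every pivot lies in the first 4 columns, so rank(T) = rank([T|b]) = 2.
The system is consistent.
rank = 2 < 4 unknowns, so there are infinitely many solutions.

infinite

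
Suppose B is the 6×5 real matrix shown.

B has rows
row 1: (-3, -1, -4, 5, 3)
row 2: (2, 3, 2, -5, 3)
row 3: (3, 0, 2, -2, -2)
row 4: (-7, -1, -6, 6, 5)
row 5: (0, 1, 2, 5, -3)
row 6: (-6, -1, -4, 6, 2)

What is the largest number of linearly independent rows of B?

4

Row reduce to echelon form.
R2 ← R2 + (2/3)·R1: [0, 7/3, -2/3, -5/3, 5]
R3 ← R3 + R1: [0, -1, -2, 3, 1]
R4 ← R4 − (7/3)·R1: [0, 4/3, 10/3, -17/3, -2]
R6 ← R6 − (2)·R1: [0, 1, 4, -4, -4]
R3 ← R3 + (3/7)·R2: [0, 0, -16/7, 16/7, 22/7]
R4 ← R4 − (4/7)·R2: [0, 0, 26/7, -33/7, -34/7]
R5 ← R5 − (3/7)·R2: [0, 0, 16/7, 40/7, -36/7]
R6 ← R6 − (3/7)·R2: [0, 0, 30/7, -23/7, -43/7]
R4 ← R4 + (13/8)·R3: [0, 0, 0, -1, 1/4]
R5 ← R5 + R3: [0, 0, 0, 8, -2]
R6 ← R6 + (15/8)·R3: [0, 0, 0, 1, -1/4]
R5 ← R5 + (8)·R4: [0, 0, 0, 0, 0]
R6 ← R6 + R4: [0, 0, 0, 0, 0]
Echelon form has 4 nonzero rows, so rank(B) = 4.
The rank gives the maximum number of linearly independent rows: 4.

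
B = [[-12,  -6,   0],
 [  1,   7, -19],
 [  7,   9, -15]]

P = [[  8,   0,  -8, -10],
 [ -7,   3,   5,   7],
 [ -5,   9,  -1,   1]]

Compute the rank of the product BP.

2

First compute BP:
[[-54, -18,  66,  78],
 [ 54, -150,  46,  20],
 [ 68, -108,   4, -22]]
Now row reduce the product.
R2 ← R2 + R1: [0, -168, 112, 98]
R3 ← R3 + (34/27)·R1: [0, -392/3, 784/9, 686/9]
R3 ← R3 − (7/9)·R2: [0, 0, 0, 0]
2 nonzero rows, so rank(BP) = 2.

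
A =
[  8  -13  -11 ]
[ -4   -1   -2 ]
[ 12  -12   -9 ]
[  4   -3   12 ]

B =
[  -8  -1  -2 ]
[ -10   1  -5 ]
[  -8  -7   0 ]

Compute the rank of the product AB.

First compute AB:
[[154,  56,  49],
 [ 58,  17,  13],
 [ 96,  39,  36],
 [-98, -91,   7]]
Now row reduce the product.
R2 ← R2 − (29/77)·R1: [0, -45/11, -60/11]
R3 ← R3 − (48/77)·R1: [0, 45/11, 60/11]
R4 ← R4 + (7/11)·R1: [0, -609/11, 420/11]
R3 ← R3 + R2: [0, 0, 0]
R4 ← R4 − (203/15)·R2: [0, 0, 112]
Swap R3 ↔ R4
3 nonzero rows, so rank(AB) = 3.

3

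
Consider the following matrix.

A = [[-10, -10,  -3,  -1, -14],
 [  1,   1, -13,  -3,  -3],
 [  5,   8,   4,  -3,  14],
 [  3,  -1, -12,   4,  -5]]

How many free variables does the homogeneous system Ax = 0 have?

Row reduce to echelon form.
R2 ← R2 + (1/10)·R1: [0, 0, -133/10, -31/10, -22/5]
R3 ← R3 + (1/2)·R1: [0, 3, 5/2, -7/2, 7]
R4 ← R4 + (3/10)·R1: [0, -4, -129/10, 37/10, -46/5]
Swap R2 ↔ R3
R4 ← R4 + (4/3)·R2: [0, 0, -287/30, -29/30, 2/15]
R4 ← R4 − (41/57)·R3: [0, 0, 0, 24/19, 188/57]
4 nonzero rows, so rank(A) = 4.
A has 5 columns; by rank–nullity, nullity = 5 − 4 = 1.

1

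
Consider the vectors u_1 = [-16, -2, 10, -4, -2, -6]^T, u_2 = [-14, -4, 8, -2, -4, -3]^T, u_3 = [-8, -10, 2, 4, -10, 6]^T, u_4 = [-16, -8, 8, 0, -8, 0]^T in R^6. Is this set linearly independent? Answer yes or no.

no

Form the matrix with these vectors as rows and row reduce.
R2 ← R2 − (7/8)·R1: [0, -9/4, -3/4, 3/2, -9/4, 9/4]
R3 ← R3 − (1/2)·R1: [0, -9, -3, 6, -9, 9]
R4 ← R4 − R1: [0, -6, -2, 4, -6, 6]
R3 ← R3 − (4)·R2: [0, 0, 0, 0, 0, 0]
R4 ← R4 − (8/3)·R2: [0, 0, 0, 0, 0, 0]
2 nonzero rows, so the 4 vectors span a space of dimension 2.
Since 2 < 4, the vectors are linearly dependent.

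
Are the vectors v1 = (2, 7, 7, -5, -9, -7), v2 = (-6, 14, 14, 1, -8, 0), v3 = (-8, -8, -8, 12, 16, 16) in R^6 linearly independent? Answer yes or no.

Form the matrix with these vectors as rows and row reduce.
R2 ← R2 + (3)·R1: [0, 35, 35, -14, -35, -21]
R3 ← R3 + (4)·R1: [0, 20, 20, -8, -20, -12]
R3 ← R3 − (4/7)·R2: [0, 0, 0, 0, 0, 0]
2 nonzero rows, so the 3 vectors span a space of dimension 2.
Since 2 < 3, the vectors are linearly dependent.

no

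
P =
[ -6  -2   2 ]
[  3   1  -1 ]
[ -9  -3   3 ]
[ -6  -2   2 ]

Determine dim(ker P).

Row reduce to echelon form.
R2 ← R2 + (1/2)·R1: [0, 0, 0]
R3 ← R3 − (3/2)·R1: [0, 0, 0]
R4 ← R4 − R1: [0, 0, 0]
1 nonzero row, so rank(P) = 1.
P has 3 columns; by rank–nullity, nullity = 3 − 1 = 2.

2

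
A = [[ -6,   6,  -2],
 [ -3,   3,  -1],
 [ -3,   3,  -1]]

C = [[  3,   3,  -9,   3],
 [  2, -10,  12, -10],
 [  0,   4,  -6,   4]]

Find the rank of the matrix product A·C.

First compute AC:
[[ -6, -86, 138, -86],
 [ -3, -43,  69, -43],
 [ -3, -43,  69, -43]]
Now row reduce the product.
R2 ← R2 − (1/2)·R1: [0, 0, 0, 0]
R3 ← R3 − (1/2)·R1: [0, 0, 0, 0]
1 nonzero row, so rank(AC) = 1.

1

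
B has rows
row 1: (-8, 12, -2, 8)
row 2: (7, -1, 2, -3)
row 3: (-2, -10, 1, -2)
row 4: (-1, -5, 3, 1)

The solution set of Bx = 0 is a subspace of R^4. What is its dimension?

Row reduce to echelon form.
R2 ← R2 + (7/8)·R1: [0, 19/2, 1/4, 4]
R3 ← R3 − (1/4)·R1: [0, -13, 3/2, -4]
R4 ← R4 − (1/8)·R1: [0, -13/2, 13/4, 0]
R3 ← R3 + (26/19)·R2: [0, 0, 35/19, 28/19]
R4 ← R4 + (13/19)·R2: [0, 0, 65/19, 52/19]
R4 ← R4 − (13/7)·R3: [0, 0, 0, 0]
3 nonzero rows, so rank(B) = 3.
B has 4 columns; by rank–nullity, nullity = 4 − 3 = 1.

1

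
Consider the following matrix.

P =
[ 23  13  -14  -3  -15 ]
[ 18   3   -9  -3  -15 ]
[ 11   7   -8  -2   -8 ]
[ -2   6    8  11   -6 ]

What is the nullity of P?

1

Row reduce to echelon form.
R2 ← R2 − (18/23)·R1: [0, -165/23, 45/23, -15/23, -75/23]
R3 ← R3 − (11/23)·R1: [0, 18/23, -30/23, -13/23, -19/23]
R4 ← R4 + (2/23)·R1: [0, 164/23, 156/23, 247/23, -168/23]
R3 ← R3 + (6/55)·R2: [0, 0, -12/11, -7/11, -13/11]
R4 ← R4 + (164/165)·R2: [0, 0, 96/11, 111/11, -116/11]
R4 ← R4 + (8)·R3: [0, 0, 0, 5, -20]
4 nonzero rows, so rank(P) = 4.
P has 5 columns; by rank–nullity, nullity = 5 − 4 = 1.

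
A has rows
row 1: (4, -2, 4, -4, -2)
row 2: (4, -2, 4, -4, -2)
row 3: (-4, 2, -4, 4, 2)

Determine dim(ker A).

4

Row reduce to echelon form.
R2 ← R2 − R1: [0, 0, 0, 0, 0]
R3 ← R3 + R1: [0, 0, 0, 0, 0]
1 nonzero row, so rank(A) = 1.
A has 5 columns; by rank–nullity, nullity = 5 − 1 = 4.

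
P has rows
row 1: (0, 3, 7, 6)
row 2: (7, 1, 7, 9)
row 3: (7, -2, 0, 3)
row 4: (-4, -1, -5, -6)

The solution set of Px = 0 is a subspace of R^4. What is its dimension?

Row reduce to echelon form.
Swap R1 ↔ R2
R3 ← R3 − R1: [0, -3, -7, -6]
R4 ← R4 + (4/7)·R1: [0, -3/7, -1, -6/7]
R3 ← R3 + R2: [0, 0, 0, 0]
R4 ← R4 + (1/7)·R2: [0, 0, 0, 0]
2 nonzero rows, so rank(P) = 2.
P has 4 columns; by rank–nullity, nullity = 4 − 2 = 2.

2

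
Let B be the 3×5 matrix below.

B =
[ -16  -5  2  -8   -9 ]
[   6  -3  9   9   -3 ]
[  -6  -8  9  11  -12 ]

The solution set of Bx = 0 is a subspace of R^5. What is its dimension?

2

Row reduce to echelon form.
R2 ← R2 + (3/8)·R1: [0, -39/8, 39/4, 6, -51/8]
R3 ← R3 − (3/8)·R1: [0, -49/8, 33/4, 14, -69/8]
R3 ← R3 − (49/39)·R2: [0, 0, -4, 84/13, -8/13]
3 nonzero rows, so rank(B) = 3.
B has 5 columns; by rank–nullity, nullity = 5 − 3 = 2.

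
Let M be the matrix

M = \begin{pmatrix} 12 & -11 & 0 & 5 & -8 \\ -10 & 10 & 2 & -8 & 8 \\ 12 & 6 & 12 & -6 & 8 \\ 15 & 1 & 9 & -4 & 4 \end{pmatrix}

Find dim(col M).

4

Row reduce to echelon form.
R2 ← R2 + (5/6)·R1: [0, 5/6, 2, -23/6, 4/3]
R3 ← R3 − R1: [0, 17, 12, -11, 16]
R4 ← R4 − (5/4)·R1: [0, 59/4, 9, -41/4, 14]
R3 ← R3 − (102/5)·R2: [0, 0, -144/5, 336/5, -56/5]
R4 ← R4 − (177/10)·R2: [0, 0, -132/5, 288/5, -48/5]
R4 ← R4 − (11/12)·R3: [0, 0, 0, -4, 2/3]
Echelon form has 4 nonzero rows, so rank(M) = 4.
The column space has dimension equal to the rank: 4.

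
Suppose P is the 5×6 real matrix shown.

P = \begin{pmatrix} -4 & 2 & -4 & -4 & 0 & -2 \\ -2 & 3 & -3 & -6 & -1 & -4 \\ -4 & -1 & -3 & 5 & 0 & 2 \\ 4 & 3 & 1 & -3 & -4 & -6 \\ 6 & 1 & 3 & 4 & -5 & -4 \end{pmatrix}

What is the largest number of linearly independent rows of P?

Row reduce to echelon form.
R2 ← R2 − (1/2)·R1: [0, 2, -1, -4, -1, -3]
R3 ← R3 − R1: [0, -3, 1, 9, 0, 4]
R4 ← R4 + R1: [0, 5, -3, -7, -4, -8]
R5 ← R5 + (3/2)·R1: [0, 4, -3, -2, -5, -7]
R3 ← R3 + (3/2)·R2: [0, 0, -1/2, 3, -3/2, -1/2]
R4 ← R4 − (5/2)·R2: [0, 0, -1/2, 3, -3/2, -1/2]
R5 ← R5 − (2)·R2: [0, 0, -1, 6, -3, -1]
R4 ← R4 − R3: [0, 0, 0, 0, 0, 0]
R5 ← R5 − (2)·R3: [0, 0, 0, 0, 0, 0]
Echelon form has 3 nonzero rows, so rank(P) = 3.
The rank gives the maximum number of linearly independent rows: 3.

3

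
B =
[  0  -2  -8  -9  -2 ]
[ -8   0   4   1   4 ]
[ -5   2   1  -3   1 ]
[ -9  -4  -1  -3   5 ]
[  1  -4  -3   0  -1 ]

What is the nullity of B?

1

Row reduce to echelon form.
Swap R1 ↔ R2
R3 ← R3 − (5/8)·R1: [0, 2, -3/2, -29/8, -3/2]
R4 ← R4 − (9/8)·R1: [0, -4, -11/2, -33/8, 1/2]
R5 ← R5 + (1/8)·R1: [0, -4, -5/2, 1/8, -1/2]
R3 ← R3 + R2: [0, 0, -19/2, -101/8, -7/2]
R4 ← R4 − (2)·R2: [0, 0, 21/2, 111/8, 9/2]
R5 ← R5 − (2)·R2: [0, 0, 27/2, 145/8, 7/2]
R4 ← R4 + (21/19)·R3: [0, 0, 0, -3/38, 12/19]
R5 ← R5 + (27/19)·R3: [0, 0, 0, 7/38, -28/19]
R5 ← R5 + (7/3)·R4: [0, 0, 0, 0, 0]
4 nonzero rows, so rank(B) = 4.
B has 5 columns; by rank–nullity, nullity = 5 − 4 = 1.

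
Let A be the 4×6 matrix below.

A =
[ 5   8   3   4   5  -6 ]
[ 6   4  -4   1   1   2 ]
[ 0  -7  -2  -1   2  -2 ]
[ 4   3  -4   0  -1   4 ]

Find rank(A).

Row reduce to echelon form.
R2 ← R2 − (6/5)·R1: [0, -28/5, -38/5, -19/5, -5, 46/5]
R4 ← R4 − (4/5)·R1: [0, -17/5, -32/5, -16/5, -5, 44/5]
R3 ← R3 − (5/4)·R2: [0, 0, 15/2, 15/4, 33/4, -27/2]
R4 ← R4 − (17/28)·R2: [0, 0, -25/14, -25/28, -55/28, 45/14]
R4 ← R4 + (5/21)·R3: [0, 0, 0, 0, 0, 0]
Echelon form has 3 nonzero rows, so rank(A) = 3.

3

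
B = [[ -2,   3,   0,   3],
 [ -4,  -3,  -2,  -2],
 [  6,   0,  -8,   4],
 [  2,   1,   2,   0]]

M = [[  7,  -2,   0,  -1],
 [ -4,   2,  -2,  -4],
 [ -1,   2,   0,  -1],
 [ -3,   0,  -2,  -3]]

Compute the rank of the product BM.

3

First compute BM:
[[-35,  10, -12, -19],
 [ -8,  -2,  10,  24],
 [ 38, -28,  -8, -10],
 [  8,   2,  -2,  -8]]
Now row reduce the product.
R2 ← R2 − (8/35)·R1: [0, -30/7, 446/35, 992/35]
R3 ← R3 + (38/35)·R1: [0, -120/7, -736/35, -1072/35]
R4 ← R4 + (8/35)·R1: [0, 30/7, -166/35, -432/35]
R3 ← R3 − (4)·R2: [0, 0, -72, -144]
R4 ← R4 + R2: [0, 0, 8, 16]
R4 ← R4 + (1/9)·R3: [0, 0, 0, 0]
3 nonzero rows, so rank(BM) = 3.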